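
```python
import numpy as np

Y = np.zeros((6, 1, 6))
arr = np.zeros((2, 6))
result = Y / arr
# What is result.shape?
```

(6, 2, 6)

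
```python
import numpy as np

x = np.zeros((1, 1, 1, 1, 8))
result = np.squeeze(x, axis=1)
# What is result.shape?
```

(1, 1, 1, 8)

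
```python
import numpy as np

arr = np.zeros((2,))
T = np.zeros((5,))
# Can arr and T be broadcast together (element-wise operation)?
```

No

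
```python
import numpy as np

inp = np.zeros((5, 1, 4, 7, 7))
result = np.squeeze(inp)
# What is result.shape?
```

(5, 4, 7, 7)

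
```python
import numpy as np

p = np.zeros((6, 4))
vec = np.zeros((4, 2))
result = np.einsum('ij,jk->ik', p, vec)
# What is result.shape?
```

(6, 2)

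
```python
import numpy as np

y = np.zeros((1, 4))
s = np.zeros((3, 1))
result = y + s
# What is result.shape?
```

(3, 4)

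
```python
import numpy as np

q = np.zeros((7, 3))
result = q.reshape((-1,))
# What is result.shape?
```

(21,)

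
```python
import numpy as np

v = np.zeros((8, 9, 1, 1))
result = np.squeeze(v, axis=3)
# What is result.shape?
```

(8, 9, 1)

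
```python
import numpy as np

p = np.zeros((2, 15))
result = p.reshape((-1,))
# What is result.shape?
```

(30,)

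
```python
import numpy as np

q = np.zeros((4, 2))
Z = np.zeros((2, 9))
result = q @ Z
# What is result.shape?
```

(4, 9)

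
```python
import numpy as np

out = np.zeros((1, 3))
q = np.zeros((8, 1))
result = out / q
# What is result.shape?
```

(8, 3)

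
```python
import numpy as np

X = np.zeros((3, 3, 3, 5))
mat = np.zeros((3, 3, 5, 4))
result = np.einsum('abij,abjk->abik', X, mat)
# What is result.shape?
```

(3, 3, 3, 4)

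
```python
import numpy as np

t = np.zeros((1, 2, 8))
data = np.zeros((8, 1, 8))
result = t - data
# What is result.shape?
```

(8, 2, 8)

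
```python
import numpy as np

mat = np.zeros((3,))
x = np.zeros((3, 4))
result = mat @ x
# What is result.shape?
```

(4,)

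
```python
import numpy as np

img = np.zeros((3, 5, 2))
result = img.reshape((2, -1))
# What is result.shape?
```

(2, 15)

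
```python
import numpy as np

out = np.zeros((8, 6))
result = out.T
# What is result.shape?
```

(6, 8)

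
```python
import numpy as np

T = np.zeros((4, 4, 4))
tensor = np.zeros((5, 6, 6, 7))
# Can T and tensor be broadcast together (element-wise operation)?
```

No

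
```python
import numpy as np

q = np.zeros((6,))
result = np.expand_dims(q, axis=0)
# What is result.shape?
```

(1, 6)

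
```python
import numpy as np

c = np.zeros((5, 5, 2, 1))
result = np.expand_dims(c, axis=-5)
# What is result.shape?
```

(1, 5, 5, 2, 1)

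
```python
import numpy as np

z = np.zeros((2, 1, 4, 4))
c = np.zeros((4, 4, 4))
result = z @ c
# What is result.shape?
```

(2, 4, 4, 4)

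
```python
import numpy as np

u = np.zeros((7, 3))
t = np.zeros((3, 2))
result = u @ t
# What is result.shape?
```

(7, 2)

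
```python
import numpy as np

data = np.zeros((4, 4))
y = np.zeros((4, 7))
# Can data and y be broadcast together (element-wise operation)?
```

No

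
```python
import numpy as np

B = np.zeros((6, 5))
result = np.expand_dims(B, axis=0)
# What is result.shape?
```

(1, 6, 5)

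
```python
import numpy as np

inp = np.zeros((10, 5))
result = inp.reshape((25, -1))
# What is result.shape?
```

(25, 2)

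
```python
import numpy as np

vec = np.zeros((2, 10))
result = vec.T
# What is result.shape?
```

(10, 2)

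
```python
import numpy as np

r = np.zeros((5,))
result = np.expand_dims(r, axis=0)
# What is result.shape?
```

(1, 5)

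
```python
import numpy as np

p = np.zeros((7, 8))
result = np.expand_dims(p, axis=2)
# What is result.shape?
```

(7, 8, 1)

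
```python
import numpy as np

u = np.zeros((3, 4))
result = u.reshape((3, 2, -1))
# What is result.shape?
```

(3, 2, 2)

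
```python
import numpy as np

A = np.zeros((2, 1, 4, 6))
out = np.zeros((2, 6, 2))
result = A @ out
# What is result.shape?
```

(2, 2, 4, 2)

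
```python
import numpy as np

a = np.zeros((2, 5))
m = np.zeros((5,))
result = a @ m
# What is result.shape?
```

(2,)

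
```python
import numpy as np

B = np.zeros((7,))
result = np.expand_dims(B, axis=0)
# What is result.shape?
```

(1, 7)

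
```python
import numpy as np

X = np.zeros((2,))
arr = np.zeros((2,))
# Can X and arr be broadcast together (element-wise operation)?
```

Yes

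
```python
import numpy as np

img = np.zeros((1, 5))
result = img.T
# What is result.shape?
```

(5, 1)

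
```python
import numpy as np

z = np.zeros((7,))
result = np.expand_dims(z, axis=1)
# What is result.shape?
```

(7, 1)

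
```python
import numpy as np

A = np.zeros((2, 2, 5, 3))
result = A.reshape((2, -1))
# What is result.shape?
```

(2, 30)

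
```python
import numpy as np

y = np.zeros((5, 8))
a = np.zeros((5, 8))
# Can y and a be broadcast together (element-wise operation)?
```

Yes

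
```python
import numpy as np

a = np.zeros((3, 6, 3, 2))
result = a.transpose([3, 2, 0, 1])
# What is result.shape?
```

(2, 3, 3, 6)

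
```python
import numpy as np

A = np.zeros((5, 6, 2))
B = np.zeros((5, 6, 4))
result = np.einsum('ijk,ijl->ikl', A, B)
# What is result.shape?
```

(5, 2, 4)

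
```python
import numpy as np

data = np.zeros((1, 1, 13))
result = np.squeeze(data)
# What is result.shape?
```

(13,)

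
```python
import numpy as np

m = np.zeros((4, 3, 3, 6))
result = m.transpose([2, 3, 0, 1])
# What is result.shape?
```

(3, 6, 4, 3)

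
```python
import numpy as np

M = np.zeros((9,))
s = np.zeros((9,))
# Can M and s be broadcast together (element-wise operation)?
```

Yes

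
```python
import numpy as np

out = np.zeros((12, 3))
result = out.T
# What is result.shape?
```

(3, 12)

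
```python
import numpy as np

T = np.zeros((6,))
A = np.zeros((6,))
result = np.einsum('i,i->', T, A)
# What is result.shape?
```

()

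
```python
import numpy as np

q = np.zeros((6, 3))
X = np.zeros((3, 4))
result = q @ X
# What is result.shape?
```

(6, 4)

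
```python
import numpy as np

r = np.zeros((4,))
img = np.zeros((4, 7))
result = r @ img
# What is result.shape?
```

(7,)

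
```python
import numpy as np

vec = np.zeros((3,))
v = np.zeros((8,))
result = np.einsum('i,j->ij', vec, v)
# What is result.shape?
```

(3, 8)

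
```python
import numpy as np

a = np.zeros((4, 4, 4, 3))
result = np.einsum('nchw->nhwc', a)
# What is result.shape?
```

(4, 4, 3, 4)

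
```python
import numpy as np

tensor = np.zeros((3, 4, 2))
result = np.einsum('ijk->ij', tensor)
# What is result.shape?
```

(3, 4)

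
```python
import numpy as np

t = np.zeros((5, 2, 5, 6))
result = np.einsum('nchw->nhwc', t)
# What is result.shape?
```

(5, 5, 6, 2)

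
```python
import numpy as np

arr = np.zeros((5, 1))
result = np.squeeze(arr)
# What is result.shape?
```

(5,)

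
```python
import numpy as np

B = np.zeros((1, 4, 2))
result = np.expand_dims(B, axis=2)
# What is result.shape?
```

(1, 4, 1, 2)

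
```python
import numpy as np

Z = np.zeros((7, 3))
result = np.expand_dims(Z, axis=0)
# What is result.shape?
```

(1, 7, 3)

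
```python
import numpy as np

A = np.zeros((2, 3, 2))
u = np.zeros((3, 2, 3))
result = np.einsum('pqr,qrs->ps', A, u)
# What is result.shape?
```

(2, 3)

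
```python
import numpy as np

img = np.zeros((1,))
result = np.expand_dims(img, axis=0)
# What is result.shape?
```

(1, 1)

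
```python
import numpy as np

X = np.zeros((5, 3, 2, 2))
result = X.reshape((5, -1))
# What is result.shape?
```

(5, 12)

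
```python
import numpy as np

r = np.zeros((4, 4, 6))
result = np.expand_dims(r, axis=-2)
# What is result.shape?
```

(4, 4, 1, 6)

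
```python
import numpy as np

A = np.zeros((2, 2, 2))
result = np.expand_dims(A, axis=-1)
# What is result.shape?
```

(2, 2, 2, 1)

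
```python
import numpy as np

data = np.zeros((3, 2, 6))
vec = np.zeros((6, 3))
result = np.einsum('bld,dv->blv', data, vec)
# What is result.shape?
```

(3, 2, 3)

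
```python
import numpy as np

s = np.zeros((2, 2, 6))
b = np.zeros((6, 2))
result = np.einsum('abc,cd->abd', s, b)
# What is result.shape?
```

(2, 2, 2)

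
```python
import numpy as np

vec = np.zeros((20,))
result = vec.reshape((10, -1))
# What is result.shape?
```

(10, 2)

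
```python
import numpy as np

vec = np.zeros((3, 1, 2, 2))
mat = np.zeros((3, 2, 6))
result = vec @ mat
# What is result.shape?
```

(3, 3, 2, 6)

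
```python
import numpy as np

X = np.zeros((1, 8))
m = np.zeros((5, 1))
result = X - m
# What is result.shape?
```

(5, 8)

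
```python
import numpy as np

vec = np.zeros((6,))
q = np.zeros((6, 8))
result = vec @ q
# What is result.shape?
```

(8,)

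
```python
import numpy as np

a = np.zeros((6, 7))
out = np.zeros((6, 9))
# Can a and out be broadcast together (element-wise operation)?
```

No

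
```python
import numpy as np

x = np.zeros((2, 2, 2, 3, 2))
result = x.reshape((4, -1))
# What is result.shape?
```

(4, 12)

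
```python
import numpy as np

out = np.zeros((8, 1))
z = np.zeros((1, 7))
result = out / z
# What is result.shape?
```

(8, 7)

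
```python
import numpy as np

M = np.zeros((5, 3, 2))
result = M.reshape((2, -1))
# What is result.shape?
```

(2, 15)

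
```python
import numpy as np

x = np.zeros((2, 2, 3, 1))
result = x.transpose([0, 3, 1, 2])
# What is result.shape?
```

(2, 1, 2, 3)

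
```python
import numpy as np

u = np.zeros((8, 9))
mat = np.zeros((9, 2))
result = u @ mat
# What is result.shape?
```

(8, 2)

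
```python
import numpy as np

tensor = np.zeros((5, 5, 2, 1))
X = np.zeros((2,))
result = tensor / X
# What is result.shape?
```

(5, 5, 2, 2)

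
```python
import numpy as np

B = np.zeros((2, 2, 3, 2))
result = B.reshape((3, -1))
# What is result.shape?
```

(3, 8)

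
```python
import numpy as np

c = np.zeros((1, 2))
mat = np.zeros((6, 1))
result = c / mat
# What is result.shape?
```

(6, 2)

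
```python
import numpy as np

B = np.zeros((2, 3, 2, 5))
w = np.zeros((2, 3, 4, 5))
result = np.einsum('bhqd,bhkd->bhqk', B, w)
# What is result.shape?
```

(2, 3, 2, 4)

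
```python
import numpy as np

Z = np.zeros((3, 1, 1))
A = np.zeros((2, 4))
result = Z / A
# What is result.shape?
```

(3, 2, 4)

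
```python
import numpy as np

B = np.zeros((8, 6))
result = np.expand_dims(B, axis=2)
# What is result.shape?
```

(8, 6, 1)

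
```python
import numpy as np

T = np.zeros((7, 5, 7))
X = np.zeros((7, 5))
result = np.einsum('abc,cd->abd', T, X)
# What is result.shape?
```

(7, 5, 5)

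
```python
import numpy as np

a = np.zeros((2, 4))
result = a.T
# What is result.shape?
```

(4, 2)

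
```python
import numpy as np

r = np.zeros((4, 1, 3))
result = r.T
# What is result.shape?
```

(3, 1, 4)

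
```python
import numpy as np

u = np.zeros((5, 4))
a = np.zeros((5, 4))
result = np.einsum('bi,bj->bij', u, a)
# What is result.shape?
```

(5, 4, 4)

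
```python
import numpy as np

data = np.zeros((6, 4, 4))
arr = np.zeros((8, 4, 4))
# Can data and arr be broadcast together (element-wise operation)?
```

No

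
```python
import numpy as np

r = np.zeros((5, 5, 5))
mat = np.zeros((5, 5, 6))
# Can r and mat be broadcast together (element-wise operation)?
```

No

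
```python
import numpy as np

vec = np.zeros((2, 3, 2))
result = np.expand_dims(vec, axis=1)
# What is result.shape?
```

(2, 1, 3, 2)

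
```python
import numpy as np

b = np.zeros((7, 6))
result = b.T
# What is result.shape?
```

(6, 7)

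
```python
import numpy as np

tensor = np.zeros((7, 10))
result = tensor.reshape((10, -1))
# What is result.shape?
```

(10, 7)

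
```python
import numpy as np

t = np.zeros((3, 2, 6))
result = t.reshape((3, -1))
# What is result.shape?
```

(3, 12)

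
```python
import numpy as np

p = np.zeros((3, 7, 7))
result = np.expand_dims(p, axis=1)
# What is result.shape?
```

(3, 1, 7, 7)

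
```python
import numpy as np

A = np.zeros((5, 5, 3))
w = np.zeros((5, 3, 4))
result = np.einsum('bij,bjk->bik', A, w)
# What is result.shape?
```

(5, 5, 4)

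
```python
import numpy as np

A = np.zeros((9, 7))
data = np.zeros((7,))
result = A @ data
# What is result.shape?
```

(9,)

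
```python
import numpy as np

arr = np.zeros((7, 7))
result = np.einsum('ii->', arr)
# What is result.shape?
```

()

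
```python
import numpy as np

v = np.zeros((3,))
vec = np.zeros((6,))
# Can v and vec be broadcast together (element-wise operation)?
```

No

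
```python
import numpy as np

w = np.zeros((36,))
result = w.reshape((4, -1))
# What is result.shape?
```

(4, 9)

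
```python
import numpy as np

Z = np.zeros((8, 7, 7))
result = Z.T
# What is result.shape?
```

(7, 7, 8)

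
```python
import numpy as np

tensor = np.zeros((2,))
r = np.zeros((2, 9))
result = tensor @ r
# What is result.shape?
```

(9,)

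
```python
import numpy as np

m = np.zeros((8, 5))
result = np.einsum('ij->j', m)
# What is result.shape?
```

(5,)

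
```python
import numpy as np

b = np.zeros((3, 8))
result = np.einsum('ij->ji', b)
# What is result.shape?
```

(8, 3)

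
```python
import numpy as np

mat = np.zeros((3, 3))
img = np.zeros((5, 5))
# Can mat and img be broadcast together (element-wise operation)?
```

No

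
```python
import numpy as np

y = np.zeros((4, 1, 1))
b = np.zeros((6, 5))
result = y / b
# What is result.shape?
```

(4, 6, 5)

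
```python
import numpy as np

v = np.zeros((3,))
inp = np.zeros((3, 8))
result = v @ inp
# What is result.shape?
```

(8,)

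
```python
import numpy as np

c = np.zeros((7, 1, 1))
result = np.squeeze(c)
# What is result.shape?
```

(7,)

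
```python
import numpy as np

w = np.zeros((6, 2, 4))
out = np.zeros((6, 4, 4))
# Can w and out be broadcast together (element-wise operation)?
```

No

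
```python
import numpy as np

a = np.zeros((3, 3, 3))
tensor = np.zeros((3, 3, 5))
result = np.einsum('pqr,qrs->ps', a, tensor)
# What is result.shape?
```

(3, 5)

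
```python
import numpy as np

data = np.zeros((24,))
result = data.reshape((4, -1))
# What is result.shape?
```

(4, 6)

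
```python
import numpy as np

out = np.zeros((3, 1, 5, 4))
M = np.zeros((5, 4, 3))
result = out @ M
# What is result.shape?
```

(3, 5, 5, 3)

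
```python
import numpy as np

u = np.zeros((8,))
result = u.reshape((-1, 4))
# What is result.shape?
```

(2, 4)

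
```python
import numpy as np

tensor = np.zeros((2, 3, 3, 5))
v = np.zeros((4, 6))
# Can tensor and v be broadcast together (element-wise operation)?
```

No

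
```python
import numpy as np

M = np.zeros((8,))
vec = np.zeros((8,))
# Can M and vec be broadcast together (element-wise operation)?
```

Yes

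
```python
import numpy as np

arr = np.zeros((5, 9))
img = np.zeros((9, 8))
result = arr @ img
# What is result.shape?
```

(5, 8)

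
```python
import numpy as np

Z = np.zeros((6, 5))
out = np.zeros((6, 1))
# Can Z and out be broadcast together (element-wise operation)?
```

Yes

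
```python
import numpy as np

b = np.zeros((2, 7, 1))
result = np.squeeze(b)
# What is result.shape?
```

(2, 7)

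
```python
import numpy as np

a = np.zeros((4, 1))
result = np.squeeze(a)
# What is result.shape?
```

(4,)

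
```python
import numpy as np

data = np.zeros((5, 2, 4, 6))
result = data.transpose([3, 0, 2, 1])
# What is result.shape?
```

(6, 5, 4, 2)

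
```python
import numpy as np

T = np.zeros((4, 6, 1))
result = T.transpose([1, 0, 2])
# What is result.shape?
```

(6, 4, 1)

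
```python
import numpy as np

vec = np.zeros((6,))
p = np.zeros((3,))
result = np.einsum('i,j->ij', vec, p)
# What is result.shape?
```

(6, 3)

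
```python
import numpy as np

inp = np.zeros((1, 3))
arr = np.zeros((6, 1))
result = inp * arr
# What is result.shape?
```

(6, 3)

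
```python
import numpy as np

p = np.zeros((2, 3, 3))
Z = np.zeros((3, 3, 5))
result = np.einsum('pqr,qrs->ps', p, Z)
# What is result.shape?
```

(2, 5)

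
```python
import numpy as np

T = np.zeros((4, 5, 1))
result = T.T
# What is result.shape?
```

(1, 5, 4)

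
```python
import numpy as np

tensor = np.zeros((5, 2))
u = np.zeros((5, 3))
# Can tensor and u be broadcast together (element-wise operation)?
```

No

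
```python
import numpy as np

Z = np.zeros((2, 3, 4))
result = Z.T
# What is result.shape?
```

(4, 3, 2)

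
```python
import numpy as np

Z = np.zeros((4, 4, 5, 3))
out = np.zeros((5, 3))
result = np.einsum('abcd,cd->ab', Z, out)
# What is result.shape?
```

(4, 4)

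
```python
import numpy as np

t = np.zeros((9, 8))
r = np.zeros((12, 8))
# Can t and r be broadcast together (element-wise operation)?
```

No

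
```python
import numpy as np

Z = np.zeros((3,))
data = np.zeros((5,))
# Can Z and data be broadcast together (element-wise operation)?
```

No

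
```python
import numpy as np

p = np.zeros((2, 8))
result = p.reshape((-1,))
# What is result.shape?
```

(16,)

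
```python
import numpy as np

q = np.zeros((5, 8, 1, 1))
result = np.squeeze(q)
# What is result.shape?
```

(5, 8)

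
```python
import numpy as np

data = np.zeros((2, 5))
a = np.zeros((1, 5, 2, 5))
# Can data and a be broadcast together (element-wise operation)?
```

Yes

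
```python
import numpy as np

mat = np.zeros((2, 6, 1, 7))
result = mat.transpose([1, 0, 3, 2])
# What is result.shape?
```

(6, 2, 7, 1)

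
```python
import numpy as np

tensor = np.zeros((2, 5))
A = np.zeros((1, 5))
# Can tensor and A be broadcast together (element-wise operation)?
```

Yes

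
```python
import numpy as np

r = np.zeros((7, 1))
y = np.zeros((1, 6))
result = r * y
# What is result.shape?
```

(7, 6)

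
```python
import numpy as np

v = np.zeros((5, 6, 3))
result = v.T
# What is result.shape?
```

(3, 6, 5)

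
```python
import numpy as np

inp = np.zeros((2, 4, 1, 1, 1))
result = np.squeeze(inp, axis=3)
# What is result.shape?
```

(2, 4, 1, 1)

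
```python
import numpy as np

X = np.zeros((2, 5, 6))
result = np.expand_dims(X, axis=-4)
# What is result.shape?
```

(1, 2, 5, 6)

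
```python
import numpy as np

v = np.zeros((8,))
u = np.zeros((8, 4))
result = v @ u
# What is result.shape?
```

(4,)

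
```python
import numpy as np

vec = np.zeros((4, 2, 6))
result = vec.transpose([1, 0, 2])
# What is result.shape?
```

(2, 4, 6)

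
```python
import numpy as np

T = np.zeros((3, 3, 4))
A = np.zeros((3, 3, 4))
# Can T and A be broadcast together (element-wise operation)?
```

Yes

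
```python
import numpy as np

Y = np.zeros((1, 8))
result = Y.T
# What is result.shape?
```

(8, 1)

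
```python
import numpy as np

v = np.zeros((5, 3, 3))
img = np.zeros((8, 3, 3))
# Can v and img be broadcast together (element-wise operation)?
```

No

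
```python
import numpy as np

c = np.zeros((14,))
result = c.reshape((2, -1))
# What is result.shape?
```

(2, 7)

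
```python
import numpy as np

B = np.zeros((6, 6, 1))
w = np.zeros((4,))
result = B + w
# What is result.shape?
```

(6, 6, 4)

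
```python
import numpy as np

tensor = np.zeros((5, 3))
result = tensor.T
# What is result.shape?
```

(3, 5)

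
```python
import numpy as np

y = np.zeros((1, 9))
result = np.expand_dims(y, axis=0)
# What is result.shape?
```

(1, 1, 9)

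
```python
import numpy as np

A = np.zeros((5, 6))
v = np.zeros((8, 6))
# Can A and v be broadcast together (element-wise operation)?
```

No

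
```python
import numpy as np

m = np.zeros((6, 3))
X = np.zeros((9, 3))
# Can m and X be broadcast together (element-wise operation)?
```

No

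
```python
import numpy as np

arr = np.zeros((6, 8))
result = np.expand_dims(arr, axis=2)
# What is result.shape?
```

(6, 8, 1)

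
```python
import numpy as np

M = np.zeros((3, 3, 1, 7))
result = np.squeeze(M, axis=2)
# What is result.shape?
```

(3, 3, 7)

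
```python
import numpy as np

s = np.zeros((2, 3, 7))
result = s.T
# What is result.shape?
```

(7, 3, 2)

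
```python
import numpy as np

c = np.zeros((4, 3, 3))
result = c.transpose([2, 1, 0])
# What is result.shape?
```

(3, 3, 4)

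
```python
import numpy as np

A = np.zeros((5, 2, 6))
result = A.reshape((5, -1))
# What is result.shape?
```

(5, 12)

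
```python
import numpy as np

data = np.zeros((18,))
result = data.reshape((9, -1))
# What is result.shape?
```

(9, 2)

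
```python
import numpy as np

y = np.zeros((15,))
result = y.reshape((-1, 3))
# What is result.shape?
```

(5, 3)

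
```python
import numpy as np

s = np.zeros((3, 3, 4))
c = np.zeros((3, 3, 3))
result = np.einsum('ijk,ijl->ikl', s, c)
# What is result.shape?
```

(3, 4, 3)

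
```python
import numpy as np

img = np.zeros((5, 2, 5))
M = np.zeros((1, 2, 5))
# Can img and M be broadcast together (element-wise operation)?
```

Yes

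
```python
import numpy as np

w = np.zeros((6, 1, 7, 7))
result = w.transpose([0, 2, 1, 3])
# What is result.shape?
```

(6, 7, 1, 7)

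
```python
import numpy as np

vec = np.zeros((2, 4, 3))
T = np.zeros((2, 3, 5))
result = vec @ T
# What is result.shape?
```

(2, 4, 5)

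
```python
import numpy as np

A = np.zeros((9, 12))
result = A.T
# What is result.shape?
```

(12, 9)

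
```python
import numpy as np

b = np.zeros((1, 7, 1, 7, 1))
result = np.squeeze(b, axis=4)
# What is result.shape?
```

(1, 7, 1, 7)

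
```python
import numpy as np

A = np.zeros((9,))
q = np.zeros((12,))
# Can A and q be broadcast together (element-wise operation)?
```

No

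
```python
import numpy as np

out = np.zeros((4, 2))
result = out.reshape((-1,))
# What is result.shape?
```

(8,)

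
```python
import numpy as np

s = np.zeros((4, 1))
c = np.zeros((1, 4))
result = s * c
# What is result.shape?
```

(4, 4)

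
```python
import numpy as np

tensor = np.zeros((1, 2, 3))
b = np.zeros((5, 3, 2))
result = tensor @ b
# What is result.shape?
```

(5, 2, 2)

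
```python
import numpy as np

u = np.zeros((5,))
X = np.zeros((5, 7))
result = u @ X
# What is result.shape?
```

(7,)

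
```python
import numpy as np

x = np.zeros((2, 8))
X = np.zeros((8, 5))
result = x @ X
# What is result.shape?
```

(2, 5)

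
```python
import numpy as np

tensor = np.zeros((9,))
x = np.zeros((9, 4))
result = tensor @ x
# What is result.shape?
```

(4,)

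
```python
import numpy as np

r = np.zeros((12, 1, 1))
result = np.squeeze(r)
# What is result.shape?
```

(12,)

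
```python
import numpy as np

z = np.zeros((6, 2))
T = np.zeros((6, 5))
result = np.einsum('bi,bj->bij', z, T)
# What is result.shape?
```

(6, 2, 5)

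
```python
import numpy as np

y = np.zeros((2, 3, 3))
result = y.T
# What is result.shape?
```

(3, 3, 2)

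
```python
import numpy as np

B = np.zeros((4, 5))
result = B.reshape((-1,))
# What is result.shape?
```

(20,)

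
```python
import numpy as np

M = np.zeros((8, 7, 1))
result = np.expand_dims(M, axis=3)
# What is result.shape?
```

(8, 7, 1, 1)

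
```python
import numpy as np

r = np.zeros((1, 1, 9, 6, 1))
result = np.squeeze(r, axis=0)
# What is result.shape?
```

(1, 9, 6, 1)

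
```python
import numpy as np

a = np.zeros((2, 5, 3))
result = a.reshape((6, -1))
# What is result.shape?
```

(6, 5)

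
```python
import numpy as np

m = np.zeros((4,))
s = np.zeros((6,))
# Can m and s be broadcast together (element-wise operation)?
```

No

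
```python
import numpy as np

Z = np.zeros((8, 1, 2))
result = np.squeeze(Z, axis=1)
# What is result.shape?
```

(8, 2)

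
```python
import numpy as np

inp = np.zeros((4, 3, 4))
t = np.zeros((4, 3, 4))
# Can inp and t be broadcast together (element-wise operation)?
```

Yes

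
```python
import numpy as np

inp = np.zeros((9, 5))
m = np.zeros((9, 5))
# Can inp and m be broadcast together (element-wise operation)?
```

Yes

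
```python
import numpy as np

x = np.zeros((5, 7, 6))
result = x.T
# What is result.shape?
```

(6, 7, 5)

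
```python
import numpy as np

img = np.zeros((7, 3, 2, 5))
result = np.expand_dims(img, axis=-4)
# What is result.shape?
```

(7, 1, 3, 2, 5)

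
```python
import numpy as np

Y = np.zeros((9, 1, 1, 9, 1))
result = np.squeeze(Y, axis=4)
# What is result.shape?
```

(9, 1, 1, 9)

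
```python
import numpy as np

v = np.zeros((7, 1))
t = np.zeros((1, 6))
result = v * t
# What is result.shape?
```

(7, 6)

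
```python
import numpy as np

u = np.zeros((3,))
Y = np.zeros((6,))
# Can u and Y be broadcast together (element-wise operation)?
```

No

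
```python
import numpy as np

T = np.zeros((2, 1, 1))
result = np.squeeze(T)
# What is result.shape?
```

(2,)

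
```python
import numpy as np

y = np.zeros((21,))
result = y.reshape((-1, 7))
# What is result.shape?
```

(3, 7)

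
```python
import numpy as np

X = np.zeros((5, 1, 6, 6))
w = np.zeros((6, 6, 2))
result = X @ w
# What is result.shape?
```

(5, 6, 6, 2)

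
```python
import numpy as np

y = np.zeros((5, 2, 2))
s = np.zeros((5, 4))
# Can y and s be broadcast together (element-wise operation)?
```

No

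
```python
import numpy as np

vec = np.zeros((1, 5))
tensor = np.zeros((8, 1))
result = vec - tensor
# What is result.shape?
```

(8, 5)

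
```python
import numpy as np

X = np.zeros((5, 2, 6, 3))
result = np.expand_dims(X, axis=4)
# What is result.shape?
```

(5, 2, 6, 3, 1)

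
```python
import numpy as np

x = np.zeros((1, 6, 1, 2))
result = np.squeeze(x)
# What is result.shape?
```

(6, 2)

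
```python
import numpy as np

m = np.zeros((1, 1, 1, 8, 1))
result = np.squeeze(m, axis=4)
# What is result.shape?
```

(1, 1, 1, 8)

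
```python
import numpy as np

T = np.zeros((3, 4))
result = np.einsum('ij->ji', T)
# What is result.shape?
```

(4, 3)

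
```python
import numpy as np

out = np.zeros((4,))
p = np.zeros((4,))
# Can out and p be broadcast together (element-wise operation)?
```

Yes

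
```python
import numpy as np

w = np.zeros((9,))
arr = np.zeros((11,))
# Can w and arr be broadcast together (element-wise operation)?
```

No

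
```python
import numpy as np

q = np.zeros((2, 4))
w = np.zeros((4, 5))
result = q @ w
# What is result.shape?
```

(2, 5)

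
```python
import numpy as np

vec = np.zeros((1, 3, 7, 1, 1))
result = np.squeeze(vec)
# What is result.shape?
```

(3, 7)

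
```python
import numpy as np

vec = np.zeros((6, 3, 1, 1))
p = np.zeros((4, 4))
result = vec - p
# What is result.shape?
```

(6, 3, 4, 4)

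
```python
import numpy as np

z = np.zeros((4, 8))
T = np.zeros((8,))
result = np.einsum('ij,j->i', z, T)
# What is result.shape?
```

(4,)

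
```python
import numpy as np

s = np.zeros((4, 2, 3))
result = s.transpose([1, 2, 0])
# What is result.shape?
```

(2, 3, 4)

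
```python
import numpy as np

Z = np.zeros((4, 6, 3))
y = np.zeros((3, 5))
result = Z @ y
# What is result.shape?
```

(4, 6, 5)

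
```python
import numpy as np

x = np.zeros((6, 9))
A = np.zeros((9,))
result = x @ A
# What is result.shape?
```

(6,)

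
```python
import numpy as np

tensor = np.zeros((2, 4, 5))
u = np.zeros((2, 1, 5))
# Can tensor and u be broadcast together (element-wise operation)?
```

Yes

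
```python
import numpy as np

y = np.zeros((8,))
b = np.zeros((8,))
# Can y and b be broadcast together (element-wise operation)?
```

Yes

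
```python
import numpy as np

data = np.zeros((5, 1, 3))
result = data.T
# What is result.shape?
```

(3, 1, 5)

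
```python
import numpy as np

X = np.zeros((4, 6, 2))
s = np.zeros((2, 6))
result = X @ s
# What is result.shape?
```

(4, 6, 6)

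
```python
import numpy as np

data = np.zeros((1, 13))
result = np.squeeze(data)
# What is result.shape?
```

(13,)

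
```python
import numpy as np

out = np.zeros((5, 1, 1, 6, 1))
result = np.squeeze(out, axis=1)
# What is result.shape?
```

(5, 1, 6, 1)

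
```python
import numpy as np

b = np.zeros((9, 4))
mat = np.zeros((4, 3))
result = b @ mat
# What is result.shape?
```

(9, 3)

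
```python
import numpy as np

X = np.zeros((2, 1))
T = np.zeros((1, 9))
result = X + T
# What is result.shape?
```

(2, 9)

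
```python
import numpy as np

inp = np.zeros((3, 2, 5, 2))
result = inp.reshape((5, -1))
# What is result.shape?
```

(5, 12)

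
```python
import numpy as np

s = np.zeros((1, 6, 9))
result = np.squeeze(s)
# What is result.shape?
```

(6, 9)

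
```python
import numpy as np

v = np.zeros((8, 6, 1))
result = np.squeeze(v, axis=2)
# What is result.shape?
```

(8, 6)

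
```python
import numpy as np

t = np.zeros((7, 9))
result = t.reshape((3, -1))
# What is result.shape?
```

(3, 21)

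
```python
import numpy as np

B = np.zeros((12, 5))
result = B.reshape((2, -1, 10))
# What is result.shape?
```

(2, 3, 10)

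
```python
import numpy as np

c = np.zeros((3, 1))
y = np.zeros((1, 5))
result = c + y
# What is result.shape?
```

(3, 5)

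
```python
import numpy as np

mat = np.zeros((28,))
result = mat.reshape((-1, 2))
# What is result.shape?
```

(14, 2)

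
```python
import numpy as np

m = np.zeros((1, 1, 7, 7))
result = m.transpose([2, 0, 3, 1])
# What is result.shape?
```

(7, 1, 7, 1)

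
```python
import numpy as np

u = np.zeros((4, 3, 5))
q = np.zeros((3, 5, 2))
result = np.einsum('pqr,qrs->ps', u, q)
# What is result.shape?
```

(4, 2)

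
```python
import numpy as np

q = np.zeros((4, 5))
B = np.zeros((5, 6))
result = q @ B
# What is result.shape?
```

(4, 6)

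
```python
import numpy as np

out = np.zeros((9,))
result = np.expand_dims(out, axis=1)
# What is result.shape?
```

(9, 1)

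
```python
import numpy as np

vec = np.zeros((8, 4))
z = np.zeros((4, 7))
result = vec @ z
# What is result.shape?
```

(8, 7)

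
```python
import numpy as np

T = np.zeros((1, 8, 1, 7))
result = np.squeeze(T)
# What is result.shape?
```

(8, 7)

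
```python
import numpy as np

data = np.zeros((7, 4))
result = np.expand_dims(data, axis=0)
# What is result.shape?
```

(1, 7, 4)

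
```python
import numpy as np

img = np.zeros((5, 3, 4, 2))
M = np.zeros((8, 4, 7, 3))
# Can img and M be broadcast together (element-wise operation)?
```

No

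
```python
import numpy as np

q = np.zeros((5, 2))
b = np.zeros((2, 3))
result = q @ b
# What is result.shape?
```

(5, 3)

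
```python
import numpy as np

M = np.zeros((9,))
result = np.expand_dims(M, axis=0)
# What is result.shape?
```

(1, 9)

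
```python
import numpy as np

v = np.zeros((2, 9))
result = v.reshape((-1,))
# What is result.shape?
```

(18,)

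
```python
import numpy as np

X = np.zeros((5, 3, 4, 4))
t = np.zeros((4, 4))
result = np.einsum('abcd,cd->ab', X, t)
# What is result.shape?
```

(5, 3)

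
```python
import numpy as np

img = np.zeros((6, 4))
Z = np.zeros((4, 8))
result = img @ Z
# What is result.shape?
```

(6, 8)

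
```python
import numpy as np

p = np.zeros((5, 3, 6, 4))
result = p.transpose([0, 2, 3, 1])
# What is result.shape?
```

(5, 6, 4, 3)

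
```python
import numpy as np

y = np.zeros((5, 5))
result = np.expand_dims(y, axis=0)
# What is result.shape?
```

(1, 5, 5)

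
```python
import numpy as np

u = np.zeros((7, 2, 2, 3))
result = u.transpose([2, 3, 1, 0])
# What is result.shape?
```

(2, 3, 2, 7)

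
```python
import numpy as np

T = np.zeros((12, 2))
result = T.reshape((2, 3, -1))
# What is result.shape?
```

(2, 3, 4)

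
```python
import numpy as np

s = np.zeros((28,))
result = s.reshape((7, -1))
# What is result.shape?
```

(7, 4)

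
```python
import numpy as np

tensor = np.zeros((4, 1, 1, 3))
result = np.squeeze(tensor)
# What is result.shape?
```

(4, 3)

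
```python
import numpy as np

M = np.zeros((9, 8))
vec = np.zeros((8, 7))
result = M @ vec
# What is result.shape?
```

(9, 7)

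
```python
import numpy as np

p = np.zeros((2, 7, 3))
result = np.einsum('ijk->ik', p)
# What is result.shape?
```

(2, 3)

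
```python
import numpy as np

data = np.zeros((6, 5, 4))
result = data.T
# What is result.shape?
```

(4, 5, 6)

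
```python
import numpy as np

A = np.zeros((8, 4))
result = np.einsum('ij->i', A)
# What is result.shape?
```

(8,)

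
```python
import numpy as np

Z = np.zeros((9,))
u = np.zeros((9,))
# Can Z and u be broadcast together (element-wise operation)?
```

Yes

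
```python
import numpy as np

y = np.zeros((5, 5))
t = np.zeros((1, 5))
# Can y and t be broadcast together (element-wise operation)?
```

Yes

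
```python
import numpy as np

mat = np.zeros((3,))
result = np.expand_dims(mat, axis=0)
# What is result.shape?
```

(1, 3)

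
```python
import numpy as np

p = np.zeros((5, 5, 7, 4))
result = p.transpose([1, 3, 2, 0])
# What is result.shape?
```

(5, 4, 7, 5)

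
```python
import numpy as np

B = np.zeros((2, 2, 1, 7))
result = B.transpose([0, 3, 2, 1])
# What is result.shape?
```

(2, 7, 1, 2)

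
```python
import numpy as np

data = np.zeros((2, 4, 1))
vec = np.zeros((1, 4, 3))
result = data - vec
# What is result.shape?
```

(2, 4, 3)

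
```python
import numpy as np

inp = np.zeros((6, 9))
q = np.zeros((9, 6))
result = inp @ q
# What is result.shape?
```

(6, 6)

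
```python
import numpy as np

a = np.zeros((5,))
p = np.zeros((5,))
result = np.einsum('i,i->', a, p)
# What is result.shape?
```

()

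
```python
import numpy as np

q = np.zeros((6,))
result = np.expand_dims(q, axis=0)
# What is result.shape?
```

(1, 6)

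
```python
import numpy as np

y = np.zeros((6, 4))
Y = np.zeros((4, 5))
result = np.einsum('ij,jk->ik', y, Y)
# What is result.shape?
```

(6, 5)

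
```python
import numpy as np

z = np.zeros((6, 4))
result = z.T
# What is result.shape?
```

(4, 6)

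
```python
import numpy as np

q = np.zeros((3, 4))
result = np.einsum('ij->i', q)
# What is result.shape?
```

(3,)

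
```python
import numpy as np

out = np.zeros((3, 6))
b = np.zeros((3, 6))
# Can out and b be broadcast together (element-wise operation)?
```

Yes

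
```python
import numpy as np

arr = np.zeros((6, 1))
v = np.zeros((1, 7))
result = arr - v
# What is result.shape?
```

(6, 7)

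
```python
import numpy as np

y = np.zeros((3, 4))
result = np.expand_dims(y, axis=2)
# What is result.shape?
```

(3, 4, 1)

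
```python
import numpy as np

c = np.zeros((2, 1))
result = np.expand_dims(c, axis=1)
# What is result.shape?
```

(2, 1, 1)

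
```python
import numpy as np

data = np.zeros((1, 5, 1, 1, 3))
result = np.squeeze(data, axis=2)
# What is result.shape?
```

(1, 5, 1, 3)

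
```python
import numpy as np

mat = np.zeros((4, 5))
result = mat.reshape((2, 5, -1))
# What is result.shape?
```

(2, 5, 2)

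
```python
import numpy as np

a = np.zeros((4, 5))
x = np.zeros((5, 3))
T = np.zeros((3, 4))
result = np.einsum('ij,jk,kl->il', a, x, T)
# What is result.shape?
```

(4, 4)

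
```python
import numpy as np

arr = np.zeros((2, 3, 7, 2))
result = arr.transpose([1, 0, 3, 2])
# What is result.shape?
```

(3, 2, 2, 7)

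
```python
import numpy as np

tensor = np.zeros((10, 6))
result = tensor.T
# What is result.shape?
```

(6, 10)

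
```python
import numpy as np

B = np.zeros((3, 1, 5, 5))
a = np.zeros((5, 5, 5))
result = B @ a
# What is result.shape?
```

(3, 5, 5, 5)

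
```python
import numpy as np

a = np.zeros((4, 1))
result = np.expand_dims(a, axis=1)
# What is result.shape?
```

(4, 1, 1)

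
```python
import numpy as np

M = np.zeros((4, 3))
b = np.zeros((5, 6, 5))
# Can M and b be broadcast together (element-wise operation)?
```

No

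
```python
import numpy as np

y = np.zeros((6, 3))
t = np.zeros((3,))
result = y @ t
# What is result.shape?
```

(6,)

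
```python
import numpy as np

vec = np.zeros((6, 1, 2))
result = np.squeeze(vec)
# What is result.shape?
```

(6, 2)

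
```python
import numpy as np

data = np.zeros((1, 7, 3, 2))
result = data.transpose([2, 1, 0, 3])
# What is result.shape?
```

(3, 7, 1, 2)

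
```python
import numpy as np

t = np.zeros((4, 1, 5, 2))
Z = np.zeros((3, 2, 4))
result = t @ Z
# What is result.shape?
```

(4, 3, 5, 4)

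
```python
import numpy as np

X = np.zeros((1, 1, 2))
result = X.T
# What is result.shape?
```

(2, 1, 1)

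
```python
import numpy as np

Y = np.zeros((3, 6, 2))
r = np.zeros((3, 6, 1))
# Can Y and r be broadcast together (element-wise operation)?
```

Yes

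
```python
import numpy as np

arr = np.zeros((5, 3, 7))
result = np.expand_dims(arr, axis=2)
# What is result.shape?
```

(5, 3, 1, 7)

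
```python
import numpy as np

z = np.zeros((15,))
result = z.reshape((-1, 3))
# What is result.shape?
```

(5, 3)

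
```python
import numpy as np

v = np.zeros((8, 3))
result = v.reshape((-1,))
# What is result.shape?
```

(24,)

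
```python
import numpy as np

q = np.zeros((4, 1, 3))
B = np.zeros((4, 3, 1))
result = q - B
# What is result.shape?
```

(4, 3, 3)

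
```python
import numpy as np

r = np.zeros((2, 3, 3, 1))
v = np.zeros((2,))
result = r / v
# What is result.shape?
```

(2, 3, 3, 2)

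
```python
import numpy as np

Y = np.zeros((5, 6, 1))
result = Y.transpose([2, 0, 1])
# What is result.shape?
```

(1, 5, 6)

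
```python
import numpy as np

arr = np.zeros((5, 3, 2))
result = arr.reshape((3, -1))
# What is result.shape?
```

(3, 10)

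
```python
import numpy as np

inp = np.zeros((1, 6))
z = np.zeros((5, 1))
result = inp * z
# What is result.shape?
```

(5, 6)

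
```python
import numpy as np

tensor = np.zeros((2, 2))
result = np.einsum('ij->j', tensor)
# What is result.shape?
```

(2,)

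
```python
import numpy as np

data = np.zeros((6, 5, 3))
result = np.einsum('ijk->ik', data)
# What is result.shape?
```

(6, 3)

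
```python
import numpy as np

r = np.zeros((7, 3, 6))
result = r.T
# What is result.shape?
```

(6, 3, 7)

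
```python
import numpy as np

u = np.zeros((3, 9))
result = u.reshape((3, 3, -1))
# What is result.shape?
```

(3, 3, 3)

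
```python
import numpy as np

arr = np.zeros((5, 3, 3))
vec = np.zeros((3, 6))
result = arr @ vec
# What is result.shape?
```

(5, 3, 6)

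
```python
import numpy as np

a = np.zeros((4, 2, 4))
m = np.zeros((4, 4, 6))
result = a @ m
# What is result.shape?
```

(4, 2, 6)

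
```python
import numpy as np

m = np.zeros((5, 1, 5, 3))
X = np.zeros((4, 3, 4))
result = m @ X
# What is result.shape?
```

(5, 4, 5, 4)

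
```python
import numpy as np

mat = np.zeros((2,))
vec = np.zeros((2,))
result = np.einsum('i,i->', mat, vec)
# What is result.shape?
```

()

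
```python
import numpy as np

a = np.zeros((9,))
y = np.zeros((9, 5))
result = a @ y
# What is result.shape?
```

(5,)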